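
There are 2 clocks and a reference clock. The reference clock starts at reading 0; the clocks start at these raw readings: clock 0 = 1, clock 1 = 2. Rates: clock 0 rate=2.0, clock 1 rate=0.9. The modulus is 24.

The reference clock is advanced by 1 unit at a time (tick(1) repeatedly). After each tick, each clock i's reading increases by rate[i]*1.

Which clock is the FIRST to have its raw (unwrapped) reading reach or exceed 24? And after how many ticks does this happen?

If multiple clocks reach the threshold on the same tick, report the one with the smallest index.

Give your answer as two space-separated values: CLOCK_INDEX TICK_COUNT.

clock 0: start=1, rate=2.0, needs 24-1 = 23; ticks = ceil(23/2.0) = ceil(11.5000) = 12; reading at tick 12 = 1 + 2.0*12 = 25.0000
clock 1: start=2, rate=0.9, needs 24-2 = 22; ticks = ceil(22/0.9) = ceil(24.4444) = 25; reading at tick 25 = 2 + 0.9*25 = 24.5000
Minimum tick count = 12; winners = [0]; smallest index = 0

Answer: 0 12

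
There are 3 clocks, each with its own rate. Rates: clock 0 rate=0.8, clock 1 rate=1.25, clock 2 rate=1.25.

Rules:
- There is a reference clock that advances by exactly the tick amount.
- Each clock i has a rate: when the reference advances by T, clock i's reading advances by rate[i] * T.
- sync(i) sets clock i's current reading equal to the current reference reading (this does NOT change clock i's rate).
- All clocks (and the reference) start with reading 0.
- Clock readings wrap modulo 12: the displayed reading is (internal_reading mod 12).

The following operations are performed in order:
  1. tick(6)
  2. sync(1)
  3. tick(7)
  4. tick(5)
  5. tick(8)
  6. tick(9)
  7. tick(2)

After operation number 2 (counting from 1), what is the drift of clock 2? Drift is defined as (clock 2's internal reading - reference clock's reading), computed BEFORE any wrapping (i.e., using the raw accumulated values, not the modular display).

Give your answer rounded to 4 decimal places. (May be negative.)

Answer: 1.5000

Derivation:
After op 1 tick(6): ref=6.0000 raw=[4.8000 7.5000 7.5000]
After op 2 sync(1): ref=6.0000 raw=[4.8000 6.0000 7.5000]
Drift of clock 2 after op 2: 7.5000 - 6.0000 = 1.5000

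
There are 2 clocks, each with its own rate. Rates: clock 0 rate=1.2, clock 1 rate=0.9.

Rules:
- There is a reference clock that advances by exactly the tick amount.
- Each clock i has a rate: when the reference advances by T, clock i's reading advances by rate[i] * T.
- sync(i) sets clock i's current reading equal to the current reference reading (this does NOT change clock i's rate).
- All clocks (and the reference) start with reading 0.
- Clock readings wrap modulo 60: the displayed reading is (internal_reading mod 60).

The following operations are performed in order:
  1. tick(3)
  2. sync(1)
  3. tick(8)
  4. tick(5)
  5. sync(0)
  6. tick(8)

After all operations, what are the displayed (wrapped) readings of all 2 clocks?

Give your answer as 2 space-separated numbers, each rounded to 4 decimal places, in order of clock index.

Answer: 25.6000 21.9000

Derivation:
After op 1 tick(3): ref=3.0000 raw=[3.6000 2.7000]
After op 2 sync(1): ref=3.0000 raw=[3.6000 3.0000]
After op 3 tick(8): ref=11.0000 raw=[13.2000 10.2000]
After op 4 tick(5): ref=16.0000 raw=[19.2000 14.7000]
After op 5 sync(0): ref=16.0000 raw=[16.0000 14.7000]
After op 6 tick(8): ref=24.0000 raw=[25.6000 21.9000]
Wrap final raw readings (mod 60): 25.6000 mod 60 = 25.6000; 21.9000 mod 60 = 21.9000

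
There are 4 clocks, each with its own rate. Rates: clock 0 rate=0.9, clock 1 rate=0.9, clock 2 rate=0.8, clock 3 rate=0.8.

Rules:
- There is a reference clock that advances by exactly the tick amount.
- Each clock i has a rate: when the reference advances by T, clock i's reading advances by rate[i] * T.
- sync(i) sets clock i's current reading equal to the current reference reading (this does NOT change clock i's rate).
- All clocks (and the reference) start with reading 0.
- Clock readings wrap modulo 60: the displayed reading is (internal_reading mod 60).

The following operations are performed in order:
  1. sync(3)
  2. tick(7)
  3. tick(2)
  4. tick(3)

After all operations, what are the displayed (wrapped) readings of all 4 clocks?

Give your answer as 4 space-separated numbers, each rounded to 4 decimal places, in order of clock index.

Answer: 10.8000 10.8000 9.6000 9.6000

Derivation:
After op 1 sync(3): ref=0.0000 raw=[0.0000 0.0000 0.0000 0.0000]
After op 2 tick(7): ref=7.0000 raw=[6.3000 6.3000 5.6000 5.6000]
After op 3 tick(2): ref=9.0000 raw=[8.1000 8.1000 7.2000 7.2000]
After op 4 tick(3): ref=12.0000 raw=[10.8000 10.8000 9.6000 9.6000]
Wrap final raw readings (mod 60): 10.8000 mod 60 = 10.8000; 10.8000 mod 60 = 10.8000; 9.6000 mod 60 = 9.6000; 9.6000 mod 60 = 9.6000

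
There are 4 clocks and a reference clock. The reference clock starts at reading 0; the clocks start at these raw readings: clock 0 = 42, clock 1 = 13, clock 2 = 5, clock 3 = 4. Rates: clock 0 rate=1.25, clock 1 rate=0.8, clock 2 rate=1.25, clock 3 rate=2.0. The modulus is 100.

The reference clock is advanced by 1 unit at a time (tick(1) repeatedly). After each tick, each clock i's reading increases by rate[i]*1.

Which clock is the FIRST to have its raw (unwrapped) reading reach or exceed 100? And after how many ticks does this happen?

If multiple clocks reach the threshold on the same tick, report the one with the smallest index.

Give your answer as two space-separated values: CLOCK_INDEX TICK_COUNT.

Answer: 0 47

Derivation:
clock 0: start=42, rate=1.25, needs 100-42 = 58; ticks = ceil(58/1.25) = ceil(46.4000) = 47; reading at tick 47 = 42 + 1.25*47 = 100.7500
clock 1: start=13, rate=0.8, needs 100-13 = 87; ticks = ceil(87/0.8) = ceil(108.7500) = 109; reading at tick 109 = 13 + 0.8*109 = 100.2000
clock 2: start=5, rate=1.25, needs 100-5 = 95; ticks = ceil(95/1.25) = ceil(76.0000) = 76; reading at tick 76 = 5 + 1.25*76 = 100.0000
clock 3: start=4, rate=2.0, needs 100-4 = 96; ticks = ceil(96/2.0) = ceil(48.0000) = 48; reading at tick 48 = 4 + 2.0*48 = 100.0000
Minimum tick count = 47; winners = [0]; smallest index = 0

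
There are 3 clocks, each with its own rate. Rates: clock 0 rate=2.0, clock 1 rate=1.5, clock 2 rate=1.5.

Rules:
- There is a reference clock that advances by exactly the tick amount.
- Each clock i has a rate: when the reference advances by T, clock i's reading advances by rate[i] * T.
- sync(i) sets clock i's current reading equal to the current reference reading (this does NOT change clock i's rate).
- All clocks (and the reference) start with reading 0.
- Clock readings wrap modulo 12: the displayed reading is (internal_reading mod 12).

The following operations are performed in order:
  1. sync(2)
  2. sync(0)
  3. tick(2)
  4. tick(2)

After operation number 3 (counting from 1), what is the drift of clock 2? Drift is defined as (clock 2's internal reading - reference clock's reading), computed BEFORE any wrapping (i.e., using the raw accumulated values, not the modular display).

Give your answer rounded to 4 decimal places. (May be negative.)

After op 1 sync(2): ref=0.0000 raw=[0.0000 0.0000 0.0000]
After op 2 sync(0): ref=0.0000 raw=[0.0000 0.0000 0.0000]
After op 3 tick(2): ref=2.0000 raw=[4.0000 3.0000 3.0000]
Drift of clock 2 after op 3: 3.0000 - 2.0000 = 1.0000

Answer: 1.0000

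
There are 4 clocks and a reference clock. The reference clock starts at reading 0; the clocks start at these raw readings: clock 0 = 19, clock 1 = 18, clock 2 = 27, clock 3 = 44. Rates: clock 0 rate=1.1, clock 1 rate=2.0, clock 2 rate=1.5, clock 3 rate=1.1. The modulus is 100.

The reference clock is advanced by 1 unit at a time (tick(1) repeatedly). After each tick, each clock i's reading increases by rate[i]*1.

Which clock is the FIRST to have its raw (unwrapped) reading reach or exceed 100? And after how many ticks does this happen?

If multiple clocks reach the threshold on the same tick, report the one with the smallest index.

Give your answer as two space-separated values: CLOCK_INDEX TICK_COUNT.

clock 0: start=19, rate=1.1, needs 100-19 = 81; ticks = ceil(81/1.1) = ceil(73.6364) = 74; reading at tick 74 = 19 + 1.1*74 = 100.4000
clock 1: start=18, rate=2.0, needs 100-18 = 82; ticks = ceil(82/2.0) = ceil(41.0000) = 41; reading at tick 41 = 18 + 2.0*41 = 100.0000
clock 2: start=27, rate=1.5, needs 100-27 = 73; ticks = ceil(73/1.5) = ceil(48.6667) = 49; reading at tick 49 = 27 + 1.5*49 = 100.5000
clock 3: start=44, rate=1.1, needs 100-44 = 56; ticks = ceil(56/1.1) = ceil(50.9091) = 51; reading at tick 51 = 44 + 1.1*51 = 100.1000
Minimum tick count = 41; winners = [1]; smallest index = 1

Answer: 1 41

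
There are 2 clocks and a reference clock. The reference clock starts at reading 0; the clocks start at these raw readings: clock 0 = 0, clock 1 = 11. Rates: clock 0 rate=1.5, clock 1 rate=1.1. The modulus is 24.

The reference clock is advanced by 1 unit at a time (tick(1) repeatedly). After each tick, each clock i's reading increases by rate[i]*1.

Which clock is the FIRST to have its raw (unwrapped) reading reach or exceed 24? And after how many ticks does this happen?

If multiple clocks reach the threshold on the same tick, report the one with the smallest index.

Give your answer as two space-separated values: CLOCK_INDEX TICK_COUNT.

Answer: 1 12

Derivation:
clock 0: start=0, rate=1.5, needs 24-0 = 24; ticks = ceil(24/1.5) = ceil(16.0000) = 16; reading at tick 16 = 0 + 1.5*16 = 24.0000
clock 1: start=11, rate=1.1, needs 24-11 = 13; ticks = ceil(13/1.1) = ceil(11.8182) = 12; reading at tick 12 = 11 + 1.1*12 = 24.2000
Minimum tick count = 12; winners = [1]; smallest index = 1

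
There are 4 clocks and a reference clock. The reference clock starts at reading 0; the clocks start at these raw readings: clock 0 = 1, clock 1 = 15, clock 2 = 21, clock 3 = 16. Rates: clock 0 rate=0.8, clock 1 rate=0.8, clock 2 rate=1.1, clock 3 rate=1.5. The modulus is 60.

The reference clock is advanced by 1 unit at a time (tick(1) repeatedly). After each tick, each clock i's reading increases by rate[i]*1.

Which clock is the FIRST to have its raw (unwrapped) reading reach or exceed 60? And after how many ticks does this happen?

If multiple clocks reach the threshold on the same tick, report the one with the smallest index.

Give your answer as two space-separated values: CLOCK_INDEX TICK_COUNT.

clock 0: start=1, rate=0.8, needs 60-1 = 59; ticks = ceil(59/0.8) = ceil(73.7500) = 74; reading at tick 74 = 1 + 0.8*74 = 60.2000
clock 1: start=15, rate=0.8, needs 60-15 = 45; ticks = ceil(45/0.8) = ceil(56.2500) = 57; reading at tick 57 = 15 + 0.8*57 = 60.6000
clock 2: start=21, rate=1.1, needs 60-21 = 39; ticks = ceil(39/1.1) = ceil(35.4545) = 36; reading at tick 36 = 21 + 1.1*36 = 60.6000
clock 3: start=16, rate=1.5, needs 60-16 = 44; ticks = ceil(44/1.5) = ceil(29.3333) = 30; reading at tick 30 = 16 + 1.5*30 = 61.0000
Minimum tick count = 30; winners = [3]; smallest index = 3

Answer: 3 30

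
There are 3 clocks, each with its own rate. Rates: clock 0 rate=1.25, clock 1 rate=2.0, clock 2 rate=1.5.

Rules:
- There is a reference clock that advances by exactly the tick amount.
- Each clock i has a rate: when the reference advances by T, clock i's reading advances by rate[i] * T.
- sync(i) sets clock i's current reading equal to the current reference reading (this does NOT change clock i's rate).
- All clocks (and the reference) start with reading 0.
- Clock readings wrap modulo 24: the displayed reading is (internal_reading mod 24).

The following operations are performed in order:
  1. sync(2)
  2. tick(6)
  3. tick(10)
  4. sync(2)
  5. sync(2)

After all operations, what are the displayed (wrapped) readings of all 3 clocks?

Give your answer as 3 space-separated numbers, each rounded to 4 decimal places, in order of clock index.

Answer: 20.0000 8.0000 16.0000

Derivation:
After op 1 sync(2): ref=0.0000 raw=[0.0000 0.0000 0.0000]
After op 2 tick(6): ref=6.0000 raw=[7.5000 12.0000 9.0000]
After op 3 tick(10): ref=16.0000 raw=[20.0000 32.0000 24.0000]
After op 4 sync(2): ref=16.0000 raw=[20.0000 32.0000 16.0000]
After op 5 sync(2): ref=16.0000 raw=[20.0000 32.0000 16.0000]
Wrap final raw readings (mod 24): 20.0000 mod 24 = 20.0000; 32.0000 mod 24 = 8.0000; 16.0000 mod 24 = 16.0000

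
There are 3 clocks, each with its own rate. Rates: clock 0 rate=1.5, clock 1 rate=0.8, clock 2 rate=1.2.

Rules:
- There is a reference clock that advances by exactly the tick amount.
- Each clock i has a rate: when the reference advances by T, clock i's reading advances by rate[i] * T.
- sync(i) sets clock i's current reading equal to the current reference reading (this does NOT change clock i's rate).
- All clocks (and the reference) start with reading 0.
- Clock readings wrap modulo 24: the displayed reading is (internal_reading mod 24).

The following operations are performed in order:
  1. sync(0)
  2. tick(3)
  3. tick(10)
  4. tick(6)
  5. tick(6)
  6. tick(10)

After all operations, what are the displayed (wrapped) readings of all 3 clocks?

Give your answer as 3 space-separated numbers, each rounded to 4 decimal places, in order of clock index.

After op 1 sync(0): ref=0.0000 raw=[0.0000 0.0000 0.0000]
After op 2 tick(3): ref=3.0000 raw=[4.5000 2.4000 3.6000]
After op 3 tick(10): ref=13.0000 raw=[19.5000 10.4000 15.6000]
After op 4 tick(6): ref=19.0000 raw=[28.5000 15.2000 22.8000]
After op 5 tick(6): ref=25.0000 raw=[37.5000 20.0000 30.0000]
After op 6 tick(10): ref=35.0000 raw=[52.5000 28.0000 42.0000]
Wrap final raw readings (mod 24): 52.5000 mod 24 = 4.5000; 28.0000 mod 24 = 4.0000; 42.0000 mod 24 = 18.0000

Answer: 4.5000 4.0000 18.0000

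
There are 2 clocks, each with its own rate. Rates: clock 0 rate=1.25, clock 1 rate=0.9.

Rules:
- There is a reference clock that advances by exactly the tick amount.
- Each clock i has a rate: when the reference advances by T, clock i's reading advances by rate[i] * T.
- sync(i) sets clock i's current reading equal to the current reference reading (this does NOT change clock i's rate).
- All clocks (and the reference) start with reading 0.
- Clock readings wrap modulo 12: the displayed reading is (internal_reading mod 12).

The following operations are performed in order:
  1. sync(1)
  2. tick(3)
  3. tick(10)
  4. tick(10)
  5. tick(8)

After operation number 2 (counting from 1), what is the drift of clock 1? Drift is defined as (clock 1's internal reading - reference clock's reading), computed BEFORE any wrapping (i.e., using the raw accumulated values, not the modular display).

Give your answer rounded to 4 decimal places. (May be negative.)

Answer: -0.3000

Derivation:
After op 1 sync(1): ref=0.0000 raw=[0.0000 0.0000]
After op 2 tick(3): ref=3.0000 raw=[3.7500 2.7000]
Drift of clock 1 after op 2: 2.7000 - 3.0000 = -0.3000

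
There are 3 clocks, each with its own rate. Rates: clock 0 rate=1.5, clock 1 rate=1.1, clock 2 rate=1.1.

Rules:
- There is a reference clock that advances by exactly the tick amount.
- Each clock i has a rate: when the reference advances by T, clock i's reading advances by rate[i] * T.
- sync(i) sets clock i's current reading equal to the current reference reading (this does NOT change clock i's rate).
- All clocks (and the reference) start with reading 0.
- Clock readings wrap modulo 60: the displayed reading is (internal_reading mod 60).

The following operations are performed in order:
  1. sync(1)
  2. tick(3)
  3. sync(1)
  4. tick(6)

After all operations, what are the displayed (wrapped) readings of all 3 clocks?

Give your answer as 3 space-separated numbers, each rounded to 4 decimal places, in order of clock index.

After op 1 sync(1): ref=0.0000 raw=[0.0000 0.0000 0.0000]
After op 2 tick(3): ref=3.0000 raw=[4.5000 3.3000 3.3000]
After op 3 sync(1): ref=3.0000 raw=[4.5000 3.0000 3.3000]
After op 4 tick(6): ref=9.0000 raw=[13.5000 9.6000 9.9000]
Wrap final raw readings (mod 60): 13.5000 mod 60 = 13.5000; 9.6000 mod 60 = 9.6000; 9.9000 mod 60 = 9.9000

Answer: 13.5000 9.6000 9.9000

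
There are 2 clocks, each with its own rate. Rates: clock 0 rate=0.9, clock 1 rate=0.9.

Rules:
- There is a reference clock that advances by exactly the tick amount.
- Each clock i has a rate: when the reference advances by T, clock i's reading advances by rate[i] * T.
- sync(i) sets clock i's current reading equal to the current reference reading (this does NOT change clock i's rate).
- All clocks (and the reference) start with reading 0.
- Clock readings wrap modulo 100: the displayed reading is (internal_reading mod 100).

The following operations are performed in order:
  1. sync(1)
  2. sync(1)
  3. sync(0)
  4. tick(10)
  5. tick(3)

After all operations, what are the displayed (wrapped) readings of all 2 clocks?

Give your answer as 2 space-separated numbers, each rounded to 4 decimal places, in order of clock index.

Answer: 11.7000 11.7000

Derivation:
After op 1 sync(1): ref=0.0000 raw=[0.0000 0.0000]
After op 2 sync(1): ref=0.0000 raw=[0.0000 0.0000]
After op 3 sync(0): ref=0.0000 raw=[0.0000 0.0000]
After op 4 tick(10): ref=10.0000 raw=[9.0000 9.0000]
After op 5 tick(3): ref=13.0000 raw=[11.7000 11.7000]
Wrap final raw readings (mod 100): 11.7000 mod 100 = 11.7000; 11.7000 mod 100 = 11.7000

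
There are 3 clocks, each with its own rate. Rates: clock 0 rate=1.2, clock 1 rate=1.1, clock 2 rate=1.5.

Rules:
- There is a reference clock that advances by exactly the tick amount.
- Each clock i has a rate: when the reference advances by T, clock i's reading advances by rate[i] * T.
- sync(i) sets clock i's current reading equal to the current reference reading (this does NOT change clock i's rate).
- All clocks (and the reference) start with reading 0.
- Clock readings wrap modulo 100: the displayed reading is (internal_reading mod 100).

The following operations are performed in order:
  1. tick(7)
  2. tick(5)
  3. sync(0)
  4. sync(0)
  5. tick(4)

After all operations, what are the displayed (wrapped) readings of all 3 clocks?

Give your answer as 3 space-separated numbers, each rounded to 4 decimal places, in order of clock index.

After op 1 tick(7): ref=7.0000 raw=[8.4000 7.7000 10.5000]
After op 2 tick(5): ref=12.0000 raw=[14.4000 13.2000 18.0000]
After op 3 sync(0): ref=12.0000 raw=[12.0000 13.2000 18.0000]
After op 4 sync(0): ref=12.0000 raw=[12.0000 13.2000 18.0000]
After op 5 tick(4): ref=16.0000 raw=[16.8000 17.6000 24.0000]
Wrap final raw readings (mod 100): 16.8000 mod 100 = 16.8000; 17.6000 mod 100 = 17.6000; 24.0000 mod 100 = 24.0000

Answer: 16.8000 17.6000 24.0000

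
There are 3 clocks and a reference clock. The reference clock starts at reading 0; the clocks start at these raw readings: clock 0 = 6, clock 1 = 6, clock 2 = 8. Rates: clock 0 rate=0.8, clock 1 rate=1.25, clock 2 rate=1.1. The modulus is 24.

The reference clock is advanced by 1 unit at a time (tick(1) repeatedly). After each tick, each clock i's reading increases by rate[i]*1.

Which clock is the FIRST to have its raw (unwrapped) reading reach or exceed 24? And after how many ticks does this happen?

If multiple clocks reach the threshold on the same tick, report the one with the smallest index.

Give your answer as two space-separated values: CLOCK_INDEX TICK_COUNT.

clock 0: start=6, rate=0.8, needs 24-6 = 18; ticks = ceil(18/0.8) = ceil(22.5000) = 23; reading at tick 23 = 6 + 0.8*23 = 24.4000
clock 1: start=6, rate=1.25, needs 24-6 = 18; ticks = ceil(18/1.25) = ceil(14.4000) = 15; reading at tick 15 = 6 + 1.25*15 = 24.7500
clock 2: start=8, rate=1.1, needs 24-8 = 16; ticks = ceil(16/1.1) = ceil(14.5455) = 15; reading at tick 15 = 8 + 1.1*15 = 24.5000
Minimum tick count = 15; winners = [1, 2]; smallest index = 1

Answer: 1 15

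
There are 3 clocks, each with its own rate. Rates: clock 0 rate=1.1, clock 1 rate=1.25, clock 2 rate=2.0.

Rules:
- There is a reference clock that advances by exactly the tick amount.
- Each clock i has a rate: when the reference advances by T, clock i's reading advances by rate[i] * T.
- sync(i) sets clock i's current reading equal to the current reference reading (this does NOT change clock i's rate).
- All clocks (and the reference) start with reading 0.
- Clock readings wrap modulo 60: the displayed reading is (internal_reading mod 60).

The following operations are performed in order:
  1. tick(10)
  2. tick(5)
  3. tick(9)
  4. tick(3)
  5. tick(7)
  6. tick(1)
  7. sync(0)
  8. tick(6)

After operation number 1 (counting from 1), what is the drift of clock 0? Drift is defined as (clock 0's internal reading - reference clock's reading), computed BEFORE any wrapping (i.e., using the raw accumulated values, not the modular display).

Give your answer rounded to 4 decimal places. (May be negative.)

Answer: 1.0000

Derivation:
After op 1 tick(10): ref=10.0000 raw=[11.0000 12.5000 20.0000]
Drift of clock 0 after op 1: 11.0000 - 10.0000 = 1.0000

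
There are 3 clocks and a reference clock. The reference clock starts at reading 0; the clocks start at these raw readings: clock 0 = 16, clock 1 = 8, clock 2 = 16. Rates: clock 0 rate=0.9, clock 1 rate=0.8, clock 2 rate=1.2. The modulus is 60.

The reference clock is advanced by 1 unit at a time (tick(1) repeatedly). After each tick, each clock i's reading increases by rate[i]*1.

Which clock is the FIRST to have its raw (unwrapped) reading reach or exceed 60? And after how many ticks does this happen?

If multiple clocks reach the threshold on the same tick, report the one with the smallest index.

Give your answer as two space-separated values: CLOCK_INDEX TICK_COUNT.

clock 0: start=16, rate=0.9, needs 60-16 = 44; ticks = ceil(44/0.9) = ceil(48.8889) = 49; reading at tick 49 = 16 + 0.9*49 = 60.1000
clock 1: start=8, rate=0.8, needs 60-8 = 52; ticks = ceil(52/0.8) = ceil(65.0000) = 65; reading at tick 65 = 8 + 0.8*65 = 60.0000
clock 2: start=16, rate=1.2, needs 60-16 = 44; ticks = ceil(44/1.2) = ceil(36.6667) = 37; reading at tick 37 = 16 + 1.2*37 = 60.4000
Minimum tick count = 37; winners = [2]; smallest index = 2

Answer: 2 37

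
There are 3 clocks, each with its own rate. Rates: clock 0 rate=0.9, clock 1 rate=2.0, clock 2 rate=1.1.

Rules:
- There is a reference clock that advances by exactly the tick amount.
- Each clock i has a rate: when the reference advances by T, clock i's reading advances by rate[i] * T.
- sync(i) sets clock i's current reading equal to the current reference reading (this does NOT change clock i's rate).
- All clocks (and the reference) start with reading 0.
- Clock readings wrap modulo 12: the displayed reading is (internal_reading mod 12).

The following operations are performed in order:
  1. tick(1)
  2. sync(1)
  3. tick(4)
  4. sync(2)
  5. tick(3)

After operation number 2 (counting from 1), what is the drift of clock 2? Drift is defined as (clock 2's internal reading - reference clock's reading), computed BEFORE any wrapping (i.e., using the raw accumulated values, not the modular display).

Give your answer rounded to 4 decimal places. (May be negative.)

Answer: 0.1000

Derivation:
After op 1 tick(1): ref=1.0000 raw=[0.9000 2.0000 1.1000]
After op 2 sync(1): ref=1.0000 raw=[0.9000 1.0000 1.1000]
Drift of clock 2 after op 2: 1.1000 - 1.0000 = 0.1000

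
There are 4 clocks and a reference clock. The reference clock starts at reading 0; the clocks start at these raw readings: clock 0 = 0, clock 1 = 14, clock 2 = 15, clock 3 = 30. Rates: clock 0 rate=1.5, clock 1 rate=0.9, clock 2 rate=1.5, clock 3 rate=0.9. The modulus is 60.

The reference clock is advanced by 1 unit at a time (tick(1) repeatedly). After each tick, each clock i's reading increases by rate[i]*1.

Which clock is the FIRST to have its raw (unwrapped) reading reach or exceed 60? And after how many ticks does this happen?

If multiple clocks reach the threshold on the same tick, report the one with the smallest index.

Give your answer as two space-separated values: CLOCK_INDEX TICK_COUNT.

clock 0: start=0, rate=1.5, needs 60-0 = 60; ticks = ceil(60/1.5) = ceil(40.0000) = 40; reading at tick 40 = 0 + 1.5*40 = 60.0000
clock 1: start=14, rate=0.9, needs 60-14 = 46; ticks = ceil(46/0.9) = ceil(51.1111) = 52; reading at tick 52 = 14 + 0.9*52 = 60.8000
clock 2: start=15, rate=1.5, needs 60-15 = 45; ticks = ceil(45/1.5) = ceil(30.0000) = 30; reading at tick 30 = 15 + 1.5*30 = 60.0000
clock 3: start=30, rate=0.9, needs 60-30 = 30; ticks = ceil(30/0.9) = ceil(33.3333) = 34; reading at tick 34 = 30 + 0.9*34 = 60.6000
Minimum tick count = 30; winners = [2]; smallest index = 2

Answer: 2 30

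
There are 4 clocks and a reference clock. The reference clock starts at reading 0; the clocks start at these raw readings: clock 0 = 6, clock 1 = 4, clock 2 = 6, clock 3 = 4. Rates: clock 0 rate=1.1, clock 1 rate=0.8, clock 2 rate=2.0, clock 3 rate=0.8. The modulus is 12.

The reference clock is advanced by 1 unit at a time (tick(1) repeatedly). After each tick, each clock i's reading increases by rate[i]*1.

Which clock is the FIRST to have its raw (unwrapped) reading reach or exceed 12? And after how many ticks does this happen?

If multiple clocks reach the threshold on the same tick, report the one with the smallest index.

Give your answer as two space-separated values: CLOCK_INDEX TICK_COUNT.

clock 0: start=6, rate=1.1, needs 12-6 = 6; ticks = ceil(6/1.1) = ceil(5.4545) = 6; reading at tick 6 = 6 + 1.1*6 = 12.6000
clock 1: start=4, rate=0.8, needs 12-4 = 8; ticks = ceil(8/0.8) = ceil(10.0000) = 10; reading at tick 10 = 4 + 0.8*10 = 12.0000
clock 2: start=6, rate=2.0, needs 12-6 = 6; ticks = ceil(6/2.0) = ceil(3.0000) = 3; reading at tick 3 = 6 + 2.0*3 = 12.0000
clock 3: start=4, rate=0.8, needs 12-4 = 8; ticks = ceil(8/0.8) = ceil(10.0000) = 10; reading at tick 10 = 4 + 0.8*10 = 12.0000
Minimum tick count = 3; winners = [2]; smallest index = 2

Answer: 2 3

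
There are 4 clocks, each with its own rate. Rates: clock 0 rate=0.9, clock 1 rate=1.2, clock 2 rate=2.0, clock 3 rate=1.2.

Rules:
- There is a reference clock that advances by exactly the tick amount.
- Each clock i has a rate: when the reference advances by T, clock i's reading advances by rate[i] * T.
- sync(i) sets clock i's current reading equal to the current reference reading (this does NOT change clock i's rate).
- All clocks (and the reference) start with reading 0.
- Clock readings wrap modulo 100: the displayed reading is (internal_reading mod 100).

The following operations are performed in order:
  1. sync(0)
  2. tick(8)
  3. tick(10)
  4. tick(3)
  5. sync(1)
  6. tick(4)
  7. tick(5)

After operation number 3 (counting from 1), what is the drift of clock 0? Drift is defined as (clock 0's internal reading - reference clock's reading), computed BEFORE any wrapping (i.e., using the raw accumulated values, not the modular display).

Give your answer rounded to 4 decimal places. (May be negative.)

After op 1 sync(0): ref=0.0000 raw=[0.0000 0.0000 0.0000 0.0000]
After op 2 tick(8): ref=8.0000 raw=[7.2000 9.6000 16.0000 9.6000]
After op 3 tick(10): ref=18.0000 raw=[16.2000 21.6000 36.0000 21.6000]
Drift of clock 0 after op 3: 16.2000 - 18.0000 = -1.8000

Answer: -1.8000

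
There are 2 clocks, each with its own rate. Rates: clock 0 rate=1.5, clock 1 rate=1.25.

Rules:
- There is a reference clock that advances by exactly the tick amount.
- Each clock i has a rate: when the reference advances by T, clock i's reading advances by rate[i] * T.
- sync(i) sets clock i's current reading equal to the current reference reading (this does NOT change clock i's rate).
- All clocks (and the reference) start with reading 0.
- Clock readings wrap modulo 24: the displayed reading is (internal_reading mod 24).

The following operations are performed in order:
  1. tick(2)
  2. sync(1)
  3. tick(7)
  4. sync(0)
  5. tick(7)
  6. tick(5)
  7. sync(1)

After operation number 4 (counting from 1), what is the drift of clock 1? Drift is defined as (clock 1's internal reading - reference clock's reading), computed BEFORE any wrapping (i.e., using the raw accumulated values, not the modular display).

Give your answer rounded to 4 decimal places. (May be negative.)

Answer: 1.7500

Derivation:
After op 1 tick(2): ref=2.0000 raw=[3.0000 2.5000]
After op 2 sync(1): ref=2.0000 raw=[3.0000 2.0000]
After op 3 tick(7): ref=9.0000 raw=[13.5000 10.7500]
After op 4 sync(0): ref=9.0000 raw=[9.0000 10.7500]
Drift of clock 1 after op 4: 10.7500 - 9.0000 = 1.7500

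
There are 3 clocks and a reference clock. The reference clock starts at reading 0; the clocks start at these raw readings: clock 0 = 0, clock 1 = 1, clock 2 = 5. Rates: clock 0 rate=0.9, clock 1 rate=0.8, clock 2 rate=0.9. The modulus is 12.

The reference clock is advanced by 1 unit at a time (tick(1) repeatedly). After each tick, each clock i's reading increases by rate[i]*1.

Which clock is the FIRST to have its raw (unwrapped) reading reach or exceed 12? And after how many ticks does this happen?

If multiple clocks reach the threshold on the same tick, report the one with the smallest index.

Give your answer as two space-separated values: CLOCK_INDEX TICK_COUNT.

Answer: 2 8

Derivation:
clock 0: start=0, rate=0.9, needs 12-0 = 12; ticks = ceil(12/0.9) = ceil(13.3333) = 14; reading at tick 14 = 0 + 0.9*14 = 12.6000
clock 1: start=1, rate=0.8, needs 12-1 = 11; ticks = ceil(11/0.8) = ceil(13.7500) = 14; reading at tick 14 = 1 + 0.8*14 = 12.2000
clock 2: start=5, rate=0.9, needs 12-5 = 7; ticks = ceil(7/0.9) = ceil(7.7778) = 8; reading at tick 8 = 5 + 0.9*8 = 12.2000
Minimum tick count = 8; winners = [2]; smallest index = 2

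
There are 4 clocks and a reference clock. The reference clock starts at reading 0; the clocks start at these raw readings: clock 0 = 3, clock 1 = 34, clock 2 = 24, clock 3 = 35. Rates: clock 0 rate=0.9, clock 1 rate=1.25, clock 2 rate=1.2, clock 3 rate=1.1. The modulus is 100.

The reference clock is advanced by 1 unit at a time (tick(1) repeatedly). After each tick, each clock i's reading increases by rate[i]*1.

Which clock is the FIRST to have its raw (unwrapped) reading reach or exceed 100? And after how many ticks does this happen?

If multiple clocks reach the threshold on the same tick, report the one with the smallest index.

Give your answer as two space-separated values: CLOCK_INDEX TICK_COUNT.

clock 0: start=3, rate=0.9, needs 100-3 = 97; ticks = ceil(97/0.9) = ceil(107.7778) = 108; reading at tick 108 = 3 + 0.9*108 = 100.2000
clock 1: start=34, rate=1.25, needs 100-34 = 66; ticks = ceil(66/1.25) = ceil(52.8000) = 53; reading at tick 53 = 34 + 1.25*53 = 100.2500
clock 2: start=24, rate=1.2, needs 100-24 = 76; ticks = ceil(76/1.2) = ceil(63.3333) = 64; reading at tick 64 = 24 + 1.2*64 = 100.8000
clock 3: start=35, rate=1.1, needs 100-35 = 65; ticks = ceil(65/1.1) = ceil(59.0909) = 60; reading at tick 60 = 35 + 1.1*60 = 101.0000
Minimum tick count = 53; winners = [1]; smallest index = 1

Answer: 1 53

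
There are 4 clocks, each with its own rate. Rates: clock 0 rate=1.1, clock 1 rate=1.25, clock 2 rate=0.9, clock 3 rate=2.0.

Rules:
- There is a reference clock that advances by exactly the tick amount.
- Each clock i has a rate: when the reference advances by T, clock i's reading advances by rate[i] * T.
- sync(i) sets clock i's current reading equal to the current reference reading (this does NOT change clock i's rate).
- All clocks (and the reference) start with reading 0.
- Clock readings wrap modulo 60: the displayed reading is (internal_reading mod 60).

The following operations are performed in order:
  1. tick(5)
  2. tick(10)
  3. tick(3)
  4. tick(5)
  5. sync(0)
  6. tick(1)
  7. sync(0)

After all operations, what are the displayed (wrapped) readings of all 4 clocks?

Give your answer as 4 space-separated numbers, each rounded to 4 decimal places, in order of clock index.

After op 1 tick(5): ref=5.0000 raw=[5.5000 6.2500 4.5000 10.0000]
After op 2 tick(10): ref=15.0000 raw=[16.5000 18.7500 13.5000 30.0000]
After op 3 tick(3): ref=18.0000 raw=[19.8000 22.5000 16.2000 36.0000]
After op 4 tick(5): ref=23.0000 raw=[25.3000 28.7500 20.7000 46.0000]
After op 5 sync(0): ref=23.0000 raw=[23.0000 28.7500 20.7000 46.0000]
After op 6 tick(1): ref=24.0000 raw=[24.1000 30.0000 21.6000 48.0000]
After op 7 sync(0): ref=24.0000 raw=[24.0000 30.0000 21.6000 48.0000]
Wrap final raw readings (mod 60): 24.0000 mod 60 = 24.0000; 30.0000 mod 60 = 30.0000; 21.6000 mod 60 = 21.6000; 48.0000 mod 60 = 48.0000

Answer: 24.0000 30.0000 21.6000 48.0000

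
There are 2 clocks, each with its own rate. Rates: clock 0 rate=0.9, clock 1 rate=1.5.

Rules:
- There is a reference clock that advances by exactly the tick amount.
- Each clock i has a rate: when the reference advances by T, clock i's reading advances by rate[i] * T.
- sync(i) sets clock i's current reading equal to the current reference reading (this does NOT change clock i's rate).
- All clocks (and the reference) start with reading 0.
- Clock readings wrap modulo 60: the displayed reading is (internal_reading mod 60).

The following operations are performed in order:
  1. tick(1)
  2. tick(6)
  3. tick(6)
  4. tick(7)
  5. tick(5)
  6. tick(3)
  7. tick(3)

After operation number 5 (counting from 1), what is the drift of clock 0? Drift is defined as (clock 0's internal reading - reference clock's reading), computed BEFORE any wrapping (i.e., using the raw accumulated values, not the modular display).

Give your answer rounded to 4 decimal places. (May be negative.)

Answer: -2.5000

Derivation:
After op 1 tick(1): ref=1.0000 raw=[0.9000 1.5000]
After op 2 tick(6): ref=7.0000 raw=[6.3000 10.5000]
After op 3 tick(6): ref=13.0000 raw=[11.7000 19.5000]
After op 4 tick(7): ref=20.0000 raw=[18.0000 30.0000]
After op 5 tick(5): ref=25.0000 raw=[22.5000 37.5000]
Drift of clock 0 after op 5: 22.5000 - 25.0000 = -2.5000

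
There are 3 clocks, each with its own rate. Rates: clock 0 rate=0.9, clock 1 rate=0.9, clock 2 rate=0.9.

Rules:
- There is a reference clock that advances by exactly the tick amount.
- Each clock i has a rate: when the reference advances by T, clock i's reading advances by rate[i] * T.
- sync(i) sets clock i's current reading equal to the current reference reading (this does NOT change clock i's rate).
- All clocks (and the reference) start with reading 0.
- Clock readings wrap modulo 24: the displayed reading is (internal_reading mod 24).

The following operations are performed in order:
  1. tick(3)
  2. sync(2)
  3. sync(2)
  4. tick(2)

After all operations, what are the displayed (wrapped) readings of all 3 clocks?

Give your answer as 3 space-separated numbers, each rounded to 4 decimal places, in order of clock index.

Answer: 4.5000 4.5000 4.8000

Derivation:
After op 1 tick(3): ref=3.0000 raw=[2.7000 2.7000 2.7000]
After op 2 sync(2): ref=3.0000 raw=[2.7000 2.7000 3.0000]
After op 3 sync(2): ref=3.0000 raw=[2.7000 2.7000 3.0000]
After op 4 tick(2): ref=5.0000 raw=[4.5000 4.5000 4.8000]
Wrap final raw readings (mod 24): 4.5000 mod 24 = 4.5000; 4.5000 mod 24 = 4.5000; 4.8000 mod 24 = 4.8000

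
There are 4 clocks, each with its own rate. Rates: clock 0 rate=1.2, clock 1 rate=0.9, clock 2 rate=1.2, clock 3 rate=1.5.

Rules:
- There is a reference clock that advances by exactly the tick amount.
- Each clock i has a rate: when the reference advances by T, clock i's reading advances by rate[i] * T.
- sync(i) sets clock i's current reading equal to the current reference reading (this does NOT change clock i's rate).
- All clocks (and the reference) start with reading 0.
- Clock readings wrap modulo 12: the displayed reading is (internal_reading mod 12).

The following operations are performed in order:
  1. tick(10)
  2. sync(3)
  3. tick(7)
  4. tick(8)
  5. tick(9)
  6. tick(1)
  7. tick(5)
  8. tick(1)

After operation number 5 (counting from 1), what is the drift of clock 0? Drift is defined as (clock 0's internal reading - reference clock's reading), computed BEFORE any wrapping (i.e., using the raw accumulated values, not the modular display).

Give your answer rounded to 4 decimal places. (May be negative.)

Answer: 6.8000

Derivation:
After op 1 tick(10): ref=10.0000 raw=[12.0000 9.0000 12.0000 15.0000]
After op 2 sync(3): ref=10.0000 raw=[12.0000 9.0000 12.0000 10.0000]
After op 3 tick(7): ref=17.0000 raw=[20.4000 15.3000 20.4000 20.5000]
After op 4 tick(8): ref=25.0000 raw=[30.0000 22.5000 30.0000 32.5000]
After op 5 tick(9): ref=34.0000 raw=[40.8000 30.6000 40.8000 46.0000]
Drift of clock 0 after op 5: 40.8000 - 34.0000 = 6.8000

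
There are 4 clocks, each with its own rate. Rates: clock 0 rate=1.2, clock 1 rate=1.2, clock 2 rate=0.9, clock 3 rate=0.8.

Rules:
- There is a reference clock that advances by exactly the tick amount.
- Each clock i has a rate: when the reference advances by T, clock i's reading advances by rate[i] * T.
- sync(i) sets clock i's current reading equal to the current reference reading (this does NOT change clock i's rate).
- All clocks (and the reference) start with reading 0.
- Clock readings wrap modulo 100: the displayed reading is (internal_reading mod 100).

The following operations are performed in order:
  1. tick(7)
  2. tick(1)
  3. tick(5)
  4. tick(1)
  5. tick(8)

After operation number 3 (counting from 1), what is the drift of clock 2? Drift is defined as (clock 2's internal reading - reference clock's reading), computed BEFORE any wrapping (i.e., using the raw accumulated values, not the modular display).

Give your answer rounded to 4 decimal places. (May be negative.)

Answer: -1.3000

Derivation:
After op 1 tick(7): ref=7.0000 raw=[8.4000 8.4000 6.3000 5.6000]
After op 2 tick(1): ref=8.0000 raw=[9.6000 9.6000 7.2000 6.4000]
After op 3 tick(5): ref=13.0000 raw=[15.6000 15.6000 11.7000 10.4000]
Drift of clock 2 after op 3: 11.7000 - 13.0000 = -1.3000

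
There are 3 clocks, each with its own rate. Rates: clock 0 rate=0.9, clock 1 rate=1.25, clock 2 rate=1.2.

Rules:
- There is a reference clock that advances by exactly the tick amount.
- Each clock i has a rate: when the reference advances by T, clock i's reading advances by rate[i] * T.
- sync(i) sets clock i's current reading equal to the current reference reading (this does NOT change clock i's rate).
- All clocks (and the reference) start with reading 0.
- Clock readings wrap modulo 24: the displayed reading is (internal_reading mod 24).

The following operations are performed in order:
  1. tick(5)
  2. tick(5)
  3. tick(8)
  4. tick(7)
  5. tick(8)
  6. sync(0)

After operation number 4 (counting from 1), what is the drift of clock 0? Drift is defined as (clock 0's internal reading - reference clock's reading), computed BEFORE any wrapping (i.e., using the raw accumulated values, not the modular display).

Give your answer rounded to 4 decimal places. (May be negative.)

Answer: -2.5000

Derivation:
After op 1 tick(5): ref=5.0000 raw=[4.5000 6.2500 6.0000]
After op 2 tick(5): ref=10.0000 raw=[9.0000 12.5000 12.0000]
After op 3 tick(8): ref=18.0000 raw=[16.2000 22.5000 21.6000]
After op 4 tick(7): ref=25.0000 raw=[22.5000 31.2500 30.0000]
Drift of clock 0 after op 4: 22.5000 - 25.0000 = -2.5000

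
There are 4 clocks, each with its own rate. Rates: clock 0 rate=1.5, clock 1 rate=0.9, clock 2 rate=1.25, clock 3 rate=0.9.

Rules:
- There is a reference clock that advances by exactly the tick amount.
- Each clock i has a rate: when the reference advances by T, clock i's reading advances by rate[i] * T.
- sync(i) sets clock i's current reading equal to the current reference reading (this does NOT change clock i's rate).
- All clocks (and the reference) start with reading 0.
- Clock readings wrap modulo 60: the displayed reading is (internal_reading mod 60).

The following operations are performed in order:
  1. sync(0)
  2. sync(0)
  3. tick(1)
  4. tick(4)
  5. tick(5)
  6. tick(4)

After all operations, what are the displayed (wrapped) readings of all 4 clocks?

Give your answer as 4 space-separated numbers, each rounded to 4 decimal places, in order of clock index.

After op 1 sync(0): ref=0.0000 raw=[0.0000 0.0000 0.0000 0.0000]
After op 2 sync(0): ref=0.0000 raw=[0.0000 0.0000 0.0000 0.0000]
After op 3 tick(1): ref=1.0000 raw=[1.5000 0.9000 1.2500 0.9000]
After op 4 tick(4): ref=5.0000 raw=[7.5000 4.5000 6.2500 4.5000]
After op 5 tick(5): ref=10.0000 raw=[15.0000 9.0000 12.5000 9.0000]
After op 6 tick(4): ref=14.0000 raw=[21.0000 12.6000 17.5000 12.6000]
Wrap final raw readings (mod 60): 21.0000 mod 60 = 21.0000; 12.6000 mod 60 = 12.6000; 17.5000 mod 60 = 17.5000; 12.6000 mod 60 = 12.6000

Answer: 21.0000 12.6000 17.5000 12.6000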